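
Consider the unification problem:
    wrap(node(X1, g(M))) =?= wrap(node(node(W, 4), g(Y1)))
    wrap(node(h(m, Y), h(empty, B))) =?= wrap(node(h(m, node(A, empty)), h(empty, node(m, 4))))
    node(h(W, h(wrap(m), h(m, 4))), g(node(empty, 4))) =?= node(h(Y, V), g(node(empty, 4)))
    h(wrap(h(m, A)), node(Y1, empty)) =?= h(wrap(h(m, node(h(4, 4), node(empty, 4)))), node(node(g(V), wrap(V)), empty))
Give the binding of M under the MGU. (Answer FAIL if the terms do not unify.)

node(g(h(wrap(m), h(m, 4))), wrap(h(wrap(m), h(m, 4))))

Decompose wrap/1: node(X1, g(M)) =?= node(node(W, 4), g(Y1)).
Decompose node/2: X1 =?= node(W, 4),  g(M) =?= g(Y1).
Bind X1 := node(W, 4); no other remaining equation mentions X1.
Decompose g/1: M =?= Y1.
Bind M := Y1; no other remaining equation mentions M.
Decompose wrap/1: node(h(m, Y), h(empty, B)) =?= node(h(m, node(A, empty)), h(empty, node(m, 4))).
Decompose node/2: h(m, Y) =?= h(m, node(A, empty)),  h(empty, B) =?= h(empty, node(m, 4)).
Decompose h/2: m =?= m,  Y =?= node(A, empty).
Delete trivial equation m =?= m.
Bind Y := node(A, empty); substituting into the one remaining equation that mentions Y gives: node(h(W, h(wrap(m), h(m, 4))), g(node(empty, 4))) =?= node(h(node(A, empty), V), g(node(empty, 4))).
Decompose h/2: empty =?= empty,  B =?= node(m, 4).
Delete trivial equation empty =?= empty.
Bind B := node(m, 4); no other remaining equation mentions B.
Decompose node/2: h(W, h(wrap(m), h(m, 4))) =?= h(node(A, empty), V),  g(node(empty, 4)) =?= g(node(empty, 4)).
Decompose h/2: W =?= node(A, empty),  h(wrap(m), h(m, 4)) =?= V.
Bind W := node(A, empty); no other remaining equation mentions W. Substituting into the earlier binding gives X1 := node(node(A, empty), 4).
Bind V := h(wrap(m), h(m, 4)); substituting into the one remaining equation that mentions V gives: h(wrap(h(m, A)), node(Y1, empty)) =?= h(wrap(h(m, node(h(4, 4), node(empty, 4)))), node(node(g(h(wrap(m), h(m, 4))), wrap(h(wrap(m), h(m, 4)))), empty)).
Delete trivial equation g(node(empty, 4)) =?= g(node(empty, 4)).
Decompose h/2: wrap(h(m, A)) =?= wrap(h(m, node(h(4, 4), node(empty, 4)))),  node(Y1, empty) =?= node(node(g(h(wrap(m), h(m, 4))), wrap(h(wrap(m), h(m, 4)))), empty).
Decompose wrap/1: h(m, A) =?= h(m, node(h(4, 4), node(empty, 4))).
Decompose h/2: m =?= m,  A =?= node(h(4, 4), node(empty, 4)).
Delete trivial equation m =?= m.
Bind A := node(h(4, 4), node(empty, 4)); no other remaining equation mentions A. Substituting into the earlier bindings gives X1 := node(node(node(h(4, 4), node(empty, 4)), empty), 4), Y := node(node(h(4, 4), node(empty, 4)), empty), W := node(node(h(4, 4), node(empty, 4)), empty).
Decompose node/2: Y1 =?= node(g(h(wrap(m), h(m, 4))), wrap(h(wrap(m), h(m, 4)))),  empty =?= empty.
Bind Y1 := node(g(h(wrap(m), h(m, 4))), wrap(h(wrap(m), h(m, 4)))); no other remaining equation mentions Y1. Substituting into the earlier binding gives M := node(g(h(wrap(m), h(m, 4))), wrap(h(wrap(m), h(m, 4)))).
Delete trivial equation empty =?= empty.
MGU = { X1 := node(node(node(h(4, 4), node(empty, 4)), empty), 4), M := node(g(h(wrap(m), h(m, 4))), wrap(h(wrap(m), h(m, 4)))), Y := node(node(h(4, 4), node(empty, 4)), empty), B := node(m, 4), W := node(node(h(4, 4), node(empty, 4)), empty), V := h(wrap(m), h(m, 4)), A := node(h(4, 4), node(empty, 4)), Y1 := node(g(h(wrap(m), h(m, 4))), wrap(h(wrap(m), h(m, 4)))) }, so M := node(g(h(wrap(m), h(m, 4))), wrap(h(wrap(m), h(m, 4)))).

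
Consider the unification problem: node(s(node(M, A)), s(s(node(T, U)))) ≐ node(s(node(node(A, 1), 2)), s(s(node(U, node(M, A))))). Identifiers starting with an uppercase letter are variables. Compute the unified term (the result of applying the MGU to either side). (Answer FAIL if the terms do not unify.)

node(s(node(node(2, 1), 2)), s(s(node(node(node(2, 1), 2), node(node(2, 1), 2)))))

Decompose node/2: s(node(M, A)) ≐ s(node(node(A, 1), 2)),  s(s(node(T, U))) ≐ s(s(node(U, node(M, A)))).
Decompose s/1: node(M, A) ≐ node(node(A, 1), 2).
Decompose node/2: M ≐ node(A, 1),  A ≐ 2.
Bind M := node(A, 1); substituting into the one remaining equation that mentions M gives: s(s(node(T, U))) ≐ s(s(node(U, node(node(A, 1), A)))).
Bind A := 2; substituting into the remaining equation gives: s(s(node(T, U))) ≐ s(s(node(U, node(node(2, 1), 2)))). Substituting into the earlier binding gives M := node(2, 1).
Decompose s/1: s(node(T, U)) ≐ s(node(U, node(node(2, 1), 2))).
Decompose s/1: node(T, U) ≐ node(U, node(node(2, 1), 2)).
Decompose node/2: T ≐ U,  U ≐ node(node(2, 1), 2).
Bind T := U; no other remaining equation mentions T.
Bind U := node(node(2, 1), 2). Substituting into the earlier binding gives T := node(node(2, 1), 2).
Applying the MGU to either side gives node(s(node(node(2, 1), 2)), s(s(node(node(node(2, 1), 2), node(node(2, 1), 2))))).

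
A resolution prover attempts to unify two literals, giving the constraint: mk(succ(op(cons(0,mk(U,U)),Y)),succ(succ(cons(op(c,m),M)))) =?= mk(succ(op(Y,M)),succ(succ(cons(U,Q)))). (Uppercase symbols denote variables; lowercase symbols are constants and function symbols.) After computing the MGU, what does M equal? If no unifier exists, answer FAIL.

Decompose mk/2: succ(op(cons(0,mk(U,U)),Y)) =?= succ(op(Y,M)),  succ(succ(cons(op(c,m),M))) =?= succ(succ(cons(U,Q))).
Decompose succ/1: op(cons(0,mk(U,U)),Y) =?= op(Y,M).
Decompose op/2: cons(0,mk(U,U)) =?= Y,  Y =?= M.
Bind Y := cons(0,mk(U,U)); substituting into the one remaining equation that mentions Y gives: cons(0,mk(U,U)) =?= M.
Bind M := cons(0,mk(U,U)); substituting into the remaining equation gives: succ(succ(cons(op(c,m),cons(0,mk(U,U))))) =?= succ(succ(cons(U,Q))).
Decompose succ/1: succ(cons(op(c,m),cons(0,mk(U,U)))) =?= succ(cons(U,Q)).
Decompose succ/1: cons(op(c,m),cons(0,mk(U,U))) =?= cons(U,Q).
Decompose cons/2: op(c,m) =?= U,  cons(0,mk(U,U)) =?= Q.
Bind U := op(c,m); substituting into the remaining equation gives: cons(0,mk(op(c,m),op(c,m))) =?= Q. Substituting into the earlier bindings gives Y := cons(0,mk(op(c,m),op(c,m))), M := cons(0,mk(op(c,m),op(c,m))).
Bind Q := cons(0,mk(op(c,m),op(c,m))).
MGU = { Y := cons(0,mk(op(c,m),op(c,m))), M := cons(0,mk(op(c,m),op(c,m))), U := op(c,m), Q := cons(0,mk(op(c,m),op(c,m))) }, so M := cons(0,mk(op(c,m),op(c,m))).

cons(0,mk(op(c,m),op(c,m)))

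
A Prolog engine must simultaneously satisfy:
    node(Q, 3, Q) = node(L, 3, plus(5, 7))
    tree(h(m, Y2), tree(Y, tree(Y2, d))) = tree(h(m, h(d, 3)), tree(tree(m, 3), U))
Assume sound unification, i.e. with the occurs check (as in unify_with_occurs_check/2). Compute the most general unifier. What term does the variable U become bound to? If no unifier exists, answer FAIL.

tree(h(d, 3), d)

Decompose node/3: Q = L,  3 = 3,  Q = plus(5, 7).
Bind Q := L; substituting into the one remaining equation that mentions Q gives: L = plus(5, 7).
Delete trivial equation 3 = 3.
Bind L := plus(5, 7); no other remaining equation mentions L. Substituting into the earlier binding gives Q := plus(5, 7).
Decompose tree/2: h(m, Y2) = h(m, h(d, 3)),  tree(Y, tree(Y2, d)) = tree(tree(m, 3), U).
Decompose h/2: m = m,  Y2 = h(d, 3).
Delete trivial equation m = m.
Bind Y2 := h(d, 3); substituting into the remaining equation gives: tree(Y, tree(h(d, 3), d)) = tree(tree(m, 3), U).
Decompose tree/2: Y = tree(m, 3),  tree(h(d, 3), d) = U.
Bind Y := tree(m, 3); no other remaining equation mentions Y.
Bind U := tree(h(d, 3), d).
MGU = { Q = plus(5, 7), L = plus(5, 7), Y2 = h(d, 3), Y = tree(m, 3), U = tree(h(d, 3), d) }, so U = tree(h(d, 3), d).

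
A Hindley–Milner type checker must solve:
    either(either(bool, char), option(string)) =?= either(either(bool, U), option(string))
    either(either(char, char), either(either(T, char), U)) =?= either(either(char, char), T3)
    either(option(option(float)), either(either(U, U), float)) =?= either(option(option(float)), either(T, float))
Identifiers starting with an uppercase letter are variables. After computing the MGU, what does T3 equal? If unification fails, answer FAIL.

either(either(either(char, char), char), char)

Decompose either/2: either(bool, char) =?= either(bool, U),  option(string) =?= option(string).
Decompose either/2: bool =?= bool,  char =?= U.
Delete trivial equation bool =?= bool.
Bind U := char; substituting into the 2 remaining equations that mention U gives: either(either(char, char), either(either(T, char), char)) =?= either(either(char, char), T3),  either(option(option(float)), either(either(char, char), float)) =?= either(option(option(float)), either(T, float)).
Delete trivial equation option(string) =?= option(string).
Decompose either/2: either(char, char) =?= either(char, char),  either(either(T, char), char) =?= T3.
Delete trivial equation either(char, char) =?= either(char, char).
Bind T3 := either(either(T, char), char); no other remaining equation mentions T3.
Decompose either/2: option(option(float)) =?= option(option(float)),  either(either(char, char), float) =?= either(T, float).
Delete trivial equation option(option(float)) =?= option(option(float)).
Decompose either/2: either(char, char) =?= T,  float =?= float.
Bind T := either(char, char); no other remaining equation mentions T. Substituting into the earlier binding gives T3 := either(either(either(char, char), char), char).
Delete trivial equation float =?= float.
MGU = { U ↦ char, T3 ↦ either(either(either(char, char), char), char), T ↦ either(char, char) }, so T3 ↦ either(either(either(char, char), char), char).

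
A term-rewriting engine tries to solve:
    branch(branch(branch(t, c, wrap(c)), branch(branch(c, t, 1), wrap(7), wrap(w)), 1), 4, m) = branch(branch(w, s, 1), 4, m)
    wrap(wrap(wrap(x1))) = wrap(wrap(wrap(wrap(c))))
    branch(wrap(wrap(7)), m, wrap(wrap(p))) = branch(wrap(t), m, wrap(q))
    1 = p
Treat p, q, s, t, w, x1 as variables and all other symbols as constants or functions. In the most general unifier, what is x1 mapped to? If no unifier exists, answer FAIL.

wrap(c)

Decompose branch/3: branch(branch(t, c, wrap(c)), branch(branch(c, t, 1), wrap(7), wrap(w)), 1) = branch(w, s, 1),  4 = 4,  m = m.
Decompose branch/3: branch(t, c, wrap(c)) = w,  branch(branch(c, t, 1), wrap(7), wrap(w)) = s,  1 = 1.
Bind w := branch(t, c, wrap(c)); substituting into the one remaining equation that mentions w gives: branch(branch(c, t, 1), wrap(7), wrap(branch(t, c, wrap(c)))) = s.
Bind s := branch(branch(c, t, 1), wrap(7), wrap(branch(t, c, wrap(c)))); no other remaining equation mentions s.
Delete trivial equation 1 = 1.
Delete trivial equation 4 = 4.
Delete trivial equation m = m.
Decompose wrap/1: wrap(wrap(x1)) = wrap(wrap(wrap(c))).
Decompose wrap/1: wrap(x1) = wrap(wrap(c)).
Decompose wrap/1: x1 = wrap(c).
Bind x1 := wrap(c); no other remaining equation mentions x1.
Decompose branch/3: wrap(wrap(7)) = wrap(t),  m = m,  wrap(wrap(p)) = wrap(q).
Decompose wrap/1: wrap(7) = t.
Bind t := wrap(7); no other remaining equation mentions t. Substituting into the earlier bindings gives w := branch(wrap(7), c, wrap(c)), s := branch(branch(c, wrap(7), 1), wrap(7), wrap(branch(wrap(7), c, wrap(c)))).
Delete trivial equation m = m.
Decompose wrap/1: wrap(p) = q.
Bind q := wrap(p); no other remaining equation mentions q.
Bind p := 1. Substituting into the earlier binding gives q := wrap(1).
MGU = { w := branch(wrap(7), c, wrap(c)), s := branch(branch(c, wrap(7), 1), wrap(7), wrap(branch(wrap(7), c, wrap(c)))), x1 := wrap(c), t := wrap(7), q := wrap(1), p := 1 }, so x1 := wrap(c).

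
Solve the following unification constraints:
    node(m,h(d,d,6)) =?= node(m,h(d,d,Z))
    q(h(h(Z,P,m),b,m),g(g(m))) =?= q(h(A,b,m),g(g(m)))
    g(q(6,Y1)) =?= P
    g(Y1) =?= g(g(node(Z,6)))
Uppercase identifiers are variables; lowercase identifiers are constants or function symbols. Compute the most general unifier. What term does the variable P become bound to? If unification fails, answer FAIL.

g(q(6,g(node(6,6))))

Decompose node/2: m =?= m,  h(d,d,6) =?= h(d,d,Z).
Delete trivial equation m =?= m.
Decompose h/3: d =?= d,  d =?= d,  6 =?= Z.
Delete trivial equation d =?= d.
Delete trivial equation d =?= d.
Bind Z := 6; substituting into the 2 remaining equations that mention Z gives: q(h(h(6,P,m),b,m),g(g(m))) =?= q(h(A,b,m),g(g(m))),  g(Y1) =?= g(g(node(6,6))).
Decompose q/2: h(h(6,P,m),b,m) =?= h(A,b,m),  g(g(m)) =?= g(g(m)).
Decompose h/3: h(6,P,m) =?= A,  b =?= b,  m =?= m.
Bind A := h(6,P,m); no other remaining equation mentions A.
Delete trivial equation b =?= b.
Delete trivial equation m =?= m.
Delete trivial equation g(g(m)) =?= g(g(m)).
Bind P := g(q(6,Y1)); no other remaining equation mentions P. Substituting into the earlier binding gives A := h(6,g(q(6,Y1)),m).
Decompose g/1: Y1 =?= g(node(6,6)).
Bind Y1 := g(node(6,6)). Substituting into the earlier bindings gives A := h(6,g(q(6,g(node(6,6)))),m), P := g(q(6,g(node(6,6)))).
MGU = { Z := 6, A := h(6,g(q(6,g(node(6,6)))),m), P := g(q(6,g(node(6,6)))), Y1 := g(node(6,6)) }, so P := g(q(6,g(node(6,6)))).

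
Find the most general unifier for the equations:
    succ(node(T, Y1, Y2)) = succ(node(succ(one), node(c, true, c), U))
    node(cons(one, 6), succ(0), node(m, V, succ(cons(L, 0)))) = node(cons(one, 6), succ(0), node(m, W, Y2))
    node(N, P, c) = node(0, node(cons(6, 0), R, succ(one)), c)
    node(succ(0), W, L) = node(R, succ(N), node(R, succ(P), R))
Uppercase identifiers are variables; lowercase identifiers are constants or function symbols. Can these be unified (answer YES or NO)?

YES

Decompose succ/1: node(T, Y1, Y2) = node(succ(one), node(c, true, c), U).
Decompose node/3: T = succ(one),  Y1 = node(c, true, c),  Y2 = U.
Bind T := succ(one); no other remaining equation mentions T.
Bind Y1 := node(c, true, c); no other remaining equation mentions Y1.
Bind Y2 := U; substituting into the one remaining equation that mentions Y2 gives: node(cons(one, 6), succ(0), node(m, V, succ(cons(L, 0)))) = node(cons(one, 6), succ(0), node(m, W, U)).
Decompose node/3: cons(one, 6) = cons(one, 6),  succ(0) = succ(0),  node(m, V, succ(cons(L, 0))) = node(m, W, U).
Delete trivial equation cons(one, 6) = cons(one, 6).
Delete trivial equation succ(0) = succ(0).
Decompose node/3: m = m,  V = W,  succ(cons(L, 0)) = U.
Delete trivial equation m = m.
Bind V := W; no other remaining equation mentions V.
Bind U := succ(cons(L, 0)); no other remaining equation mentions U. Substituting into the earlier binding gives Y2 := succ(cons(L, 0)).
Decompose node/3: N = 0,  P = node(cons(6, 0), R, succ(one)),  c = c.
Bind N := 0; substituting into the one remaining equation that mentions N gives: node(succ(0), W, L) = node(R, succ(0), node(R, succ(P), R)).
Bind P := node(cons(6, 0), R, succ(one)); substituting into the one remaining equation that mentions P gives: node(succ(0), W, L) = node(R, succ(0), node(R, succ(node(cons(6, 0), R, succ(one))), R)).
Delete trivial equation c = c.
Decompose node/3: succ(0) = R,  W = succ(0),  L = node(R, succ(node(cons(6, 0), R, succ(one))), R).
Bind R := succ(0); substituting into the one remaining equation that mentions R gives: L = node(succ(0), succ(node(cons(6, 0), succ(0), succ(one))), succ(0)). Substituting into the earlier binding gives P := node(cons(6, 0), succ(0), succ(one)).
Bind W := succ(0); no other remaining equation mentions W. Substituting into the earlier binding gives V := succ(0).
Bind L := node(succ(0), succ(node(cons(6, 0), succ(0), succ(one))), succ(0)). Substituting into the earlier bindings gives Y2 := succ(cons(node(succ(0), succ(node(cons(6, 0), succ(0), succ(one))), succ(0)), 0)), U := succ(cons(node(succ(0), succ(node(cons(6, 0), succ(0), succ(one))), succ(0)), 0)).
No equations remain and no clash or occurs-check failure arose, so a unifier exists.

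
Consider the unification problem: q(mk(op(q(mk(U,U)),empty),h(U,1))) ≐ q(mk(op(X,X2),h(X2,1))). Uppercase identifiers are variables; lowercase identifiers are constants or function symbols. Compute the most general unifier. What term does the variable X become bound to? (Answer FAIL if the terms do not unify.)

Decompose q/1: mk(op(q(mk(U,U)),empty),h(U,1)) ≐ mk(op(X,X2),h(X2,1)).
Decompose mk/2: op(q(mk(U,U)),empty) ≐ op(X,X2),  h(U,1) ≐ h(X2,1).
Decompose op/2: q(mk(U,U)) ≐ X,  empty ≐ X2.
Bind X := q(mk(U,U)); no other remaining equation mentions X.
Bind X2 := empty; substituting into the remaining equation gives: h(U,1) ≐ h(empty,1).
Decompose h/2: U ≐ empty,  1 ≐ 1.
Bind U := empty; no other remaining equation mentions U. Substituting into the earlier binding gives X := q(mk(empty,empty)).
Delete trivial equation 1 ≐ 1.
MGU = { X ↦ q(mk(empty,empty)), X2 ↦ empty, U ↦ empty }, so X ↦ q(mk(empty,empty)).

q(mk(empty,empty))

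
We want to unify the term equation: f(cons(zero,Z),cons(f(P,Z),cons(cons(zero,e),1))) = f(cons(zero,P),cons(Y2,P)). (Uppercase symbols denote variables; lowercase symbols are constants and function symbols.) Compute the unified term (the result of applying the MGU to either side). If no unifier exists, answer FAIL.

f(cons(zero,cons(cons(zero,e),1)),cons(f(cons(cons(zero,e),1),cons(cons(zero,e),1)),cons(cons(zero,e),1)))

Decompose f/2: cons(zero,Z) = cons(zero,P),  cons(f(P,Z),cons(cons(zero,e),1)) = cons(Y2,P).
Decompose cons/2: zero = zero,  Z = P.
Delete trivial equation zero = zero.
Bind Z := P; substituting into the remaining equation gives: cons(f(P,P),cons(cons(zero,e),1)) = cons(Y2,P).
Decompose cons/2: f(P,P) = Y2,  cons(cons(zero,e),1) = P.
Bind Y2 := f(P,P); no other remaining equation mentions Y2.
Bind P := cons(cons(zero,e),1). Substituting into the earlier bindings gives Z := cons(cons(zero,e),1), Y2 := f(cons(cons(zero,e),1),cons(cons(zero,e),1)).
Applying the MGU to either side gives f(cons(zero,cons(cons(zero,e),1)),cons(f(cons(cons(zero,e),1),cons(cons(zero,e),1)),cons(cons(zero,e),1))).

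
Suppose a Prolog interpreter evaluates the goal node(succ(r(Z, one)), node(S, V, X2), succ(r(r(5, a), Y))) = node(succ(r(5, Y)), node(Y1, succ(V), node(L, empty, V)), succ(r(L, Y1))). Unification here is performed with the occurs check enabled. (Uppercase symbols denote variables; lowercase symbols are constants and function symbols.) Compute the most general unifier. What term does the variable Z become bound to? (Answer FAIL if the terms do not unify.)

FAIL

Decompose node/3: succ(r(Z, one)) = succ(r(5, Y)),  node(S, V, X2) = node(Y1, succ(V), node(L, empty, V)),  succ(r(r(5, a), Y)) = succ(r(L, Y1)).
Decompose succ/1: r(Z, one) = r(5, Y).
Decompose r/2: Z = 5,  one = Y.
Bind Z := 5; no other remaining equation mentions Z.
Bind Y := one; substituting into the one remaining equation that mentions Y gives: succ(r(r(5, a), one)) = succ(r(L, Y1)).
Decompose node/3: S = Y1,  V = succ(V),  X2 = node(L, empty, V).
Bind S := Y1; no other remaining equation mentions S.
Occurs check fails: V occurs in succ(V); the equation V = succ(V) has no finite solution.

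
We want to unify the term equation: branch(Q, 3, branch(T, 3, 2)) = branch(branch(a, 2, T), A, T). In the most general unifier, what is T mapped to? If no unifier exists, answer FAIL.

FAIL

Decompose branch/3: Q = branch(a, 2, T),  3 = A,  branch(T, 3, 2) = T.
Bind Q := branch(a, 2, T); no other remaining equation mentions Q.
Bind A := 3; no other remaining equation mentions A.
Occurs check fails: T occurs in branch(T, 3, 2); the equation T = branch(T, 3, 2) has no finite solution.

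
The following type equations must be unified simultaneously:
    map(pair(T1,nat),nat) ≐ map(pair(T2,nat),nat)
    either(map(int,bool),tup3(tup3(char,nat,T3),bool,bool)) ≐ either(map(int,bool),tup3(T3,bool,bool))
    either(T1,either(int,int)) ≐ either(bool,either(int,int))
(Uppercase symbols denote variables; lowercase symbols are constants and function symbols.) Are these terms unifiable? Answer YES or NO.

Decompose map/2: pair(T1,nat) ≐ pair(T2,nat),  nat ≐ nat.
Decompose pair/2: T1 ≐ T2,  nat ≐ nat.
Bind T1 := T2; substituting into the one remaining equation that mentions T1 gives: either(T2,either(int,int)) ≐ either(bool,either(int,int)).
Delete trivial equation nat ≐ nat.
Delete trivial equation nat ≐ nat.
Decompose either/2: map(int,bool) ≐ map(int,bool),  tup3(tup3(char,nat,T3),bool,bool) ≐ tup3(T3,bool,bool).
Delete trivial equation map(int,bool) ≐ map(int,bool).
Decompose tup3/3: tup3(char,nat,T3) ≐ T3,  bool ≐ bool,  bool ≐ bool.
Occurs check fails: T3 occurs in tup3(char,nat,T3); the equation T3 ≐ tup3(char,nat,T3) has no finite solution.

NO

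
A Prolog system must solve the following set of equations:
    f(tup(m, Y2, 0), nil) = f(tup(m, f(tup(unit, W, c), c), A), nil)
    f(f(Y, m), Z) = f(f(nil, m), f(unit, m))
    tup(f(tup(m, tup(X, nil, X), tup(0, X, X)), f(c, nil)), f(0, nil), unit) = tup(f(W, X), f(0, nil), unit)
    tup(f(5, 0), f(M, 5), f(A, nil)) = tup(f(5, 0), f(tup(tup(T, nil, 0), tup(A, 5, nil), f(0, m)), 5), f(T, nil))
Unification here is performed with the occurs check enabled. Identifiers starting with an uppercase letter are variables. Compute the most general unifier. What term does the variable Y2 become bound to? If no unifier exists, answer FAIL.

Decompose f/2: tup(m, Y2, 0) = tup(m, f(tup(unit, W, c), c), A),  nil = nil.
Decompose tup/3: m = m,  Y2 = f(tup(unit, W, c), c),  0 = A.
Delete trivial equation m = m.
Bind Y2 := f(tup(unit, W, c), c); no other remaining equation mentions Y2.
Bind A := 0; substituting into the one remaining equation that mentions A gives: tup(f(5, 0), f(M, 5), f(0, nil)) = tup(f(5, 0), f(tup(tup(T, nil, 0), tup(0, 5, nil), f(0, m)), 5), f(T, nil)).
Delete trivial equation nil = nil.
Decompose f/2: f(Y, m) = f(nil, m),  Z = f(unit, m).
Decompose f/2: Y = nil,  m = m.
Bind Y := nil; no other remaining equation mentions Y.
Delete trivial equation m = m.
Bind Z := f(unit, m); no other remaining equation mentions Z.
Decompose tup/3: f(tup(m, tup(X, nil, X), tup(0, X, X)), f(c, nil)) = f(W, X),  f(0, nil) = f(0, nil),  unit = unit.
Decompose f/2: tup(m, tup(X, nil, X), tup(0, X, X)) = W,  f(c, nil) = X.
Bind W := tup(m, tup(X, nil, X), tup(0, X, X)); no other remaining equation mentions W. Substituting into the earlier binding gives Y2 := f(tup(unit, tup(m, tup(X, nil, X), tup(0, X, X)), c), c).
Bind X := f(c, nil); no other remaining equation mentions X. Substituting into the earlier bindings gives Y2 := f(tup(unit, tup(m, tup(f(c, nil), nil, f(c, nil)), tup(0, f(c, nil), f(c, nil))), c), c), W := tup(m, tup(f(c, nil), nil, f(c, nil)), tup(0, f(c, nil), f(c, nil))).
Delete trivial equation f(0, nil) = f(0, nil).
Delete trivial equation unit = unit.
Decompose tup/3: f(5, 0) = f(5, 0),  f(M, 5) = f(tup(tup(T, nil, 0), tup(0, 5, nil), f(0, m)), 5),  f(0, nil) = f(T, nil).
Delete trivial equation f(5, 0) = f(5, 0).
Decompose f/2: M = tup(tup(T, nil, 0), tup(0, 5, nil), f(0, m)),  5 = 5.
Bind M := tup(tup(T, nil, 0), tup(0, 5, nil), f(0, m)); no other remaining equation mentions M.
Delete trivial equation 5 = 5.
Decompose f/2: 0 = T,  nil = nil.
Bind T := 0; no other remaining equation mentions T. Substituting into the earlier binding gives M := tup(tup(0, nil, 0), tup(0, 5, nil), f(0, m)).
Delete trivial equation nil = nil.
MGU = { Y2 ↦ f(tup(unit, tup(m, tup(f(c, nil), nil, f(c, nil)), tup(0, f(c, nil), f(c, nil))), c), c), A ↦ 0, Y ↦ nil, Z ↦ f(unit, m), W ↦ tup(m, tup(f(c, nil), nil, f(c, nil)), tup(0, f(c, nil), f(c, nil))), X ↦ f(c, nil), M ↦ tup(tup(0, nil, 0), tup(0, 5, nil), f(0, m)), T ↦ 0 }, so Y2 ↦ f(tup(unit, tup(m, tup(f(c, nil), nil, f(c, nil)), tup(0, f(c, nil), f(c, nil))), c), c).

f(tup(unit, tup(m, tup(f(c, nil), nil, f(c, nil)), tup(0, f(c, nil), f(c, nil))), c), c)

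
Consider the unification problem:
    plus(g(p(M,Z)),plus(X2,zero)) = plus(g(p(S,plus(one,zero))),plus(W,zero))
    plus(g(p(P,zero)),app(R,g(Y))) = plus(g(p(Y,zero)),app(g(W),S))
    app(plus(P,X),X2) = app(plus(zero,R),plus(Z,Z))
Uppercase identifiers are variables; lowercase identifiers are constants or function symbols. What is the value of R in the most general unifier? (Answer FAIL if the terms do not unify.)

g(plus(plus(one,zero),plus(one,zero)))

Decompose plus/2: g(p(M,Z)) = g(p(S,plus(one,zero))),  plus(X2,zero) = plus(W,zero).
Decompose g/1: p(M,Z) = p(S,plus(one,zero)).
Decompose p/2: M = S,  Z = plus(one,zero).
Bind M := S; no other remaining equation mentions M.
Bind Z := plus(one,zero); substituting into the one remaining equation that mentions Z gives: app(plus(P,X),X2) = app(plus(zero,R),plus(plus(one,zero),plus(one,zero))).
Decompose plus/2: X2 = W,  zero = zero.
Bind X2 := W; substituting into the one remaining equation that mentions X2 gives: app(plus(P,X),W) = app(plus(zero,R),plus(plus(one,zero),plus(one,zero))).
Delete trivial equation zero = zero.
Decompose plus/2: g(p(P,zero)) = g(p(Y,zero)),  app(R,g(Y)) = app(g(W),S).
Decompose g/1: p(P,zero) = p(Y,zero).
Decompose p/2: P = Y,  zero = zero.
Bind P := Y; substituting into the one remaining equation that mentions P gives: app(plus(Y,X),W) = app(plus(zero,R),plus(plus(one,zero),plus(one,zero))).
Delete trivial equation zero = zero.
Decompose app/2: R = g(W),  g(Y) = S.
Bind R := g(W); substituting into the one remaining equation that mentions R gives: app(plus(Y,X),W) = app(plus(zero,g(W)),plus(plus(one,zero),plus(one,zero))).
Bind S := g(Y); no other remaining equation mentions S. Substituting into the earlier binding gives M := g(Y).
Decompose app/2: plus(Y,X) = plus(zero,g(W)),  W = plus(plus(one,zero),plus(one,zero)).
Decompose plus/2: Y = zero,  X = g(W).
Bind Y := zero; no other remaining equation mentions Y. Substituting into the earlier bindings gives M := g(zero), P := zero, S := g(zero).
Bind X := g(W); no other remaining equation mentions X.
Bind W := plus(plus(one,zero),plus(one,zero)). Substituting into the earlier bindings gives X2 := plus(plus(one,zero),plus(one,zero)), R := g(plus(plus(one,zero),plus(one,zero))), X := g(plus(plus(one,zero),plus(one,zero))).
MGU = { M -> g(zero), Z -> plus(one,zero), X2 -> plus(plus(one,zero),plus(one,zero)), P -> zero, R -> g(plus(plus(one,zero),plus(one,zero))), S -> g(zero), Y -> zero, X -> g(plus(plus(one,zero),plus(one,zero))), W -> plus(plus(one,zero),plus(one,zero)) }, so R -> g(plus(plus(one,zero),plus(one,zero))).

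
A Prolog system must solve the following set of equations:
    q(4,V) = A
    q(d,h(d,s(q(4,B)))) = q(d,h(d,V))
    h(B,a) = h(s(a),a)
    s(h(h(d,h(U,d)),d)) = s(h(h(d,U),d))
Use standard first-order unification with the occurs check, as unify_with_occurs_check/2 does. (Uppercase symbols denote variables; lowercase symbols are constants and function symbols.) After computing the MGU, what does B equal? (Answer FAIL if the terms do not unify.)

Bind A := q(4,V); no other remaining equation mentions A.
Decompose q/2: d = d,  h(d,s(q(4,B))) = h(d,V).
Delete trivial equation d = d.
Decompose h/2: d = d,  s(q(4,B)) = V.
Delete trivial equation d = d.
Bind V := s(q(4,B)); no other remaining equation mentions V. Substituting into the earlier binding gives A := q(4,s(q(4,B))).
Decompose h/2: B = s(a),  a = a.
Bind B := s(a); no other remaining equation mentions B. Substituting into the earlier bindings gives A := q(4,s(q(4,s(a)))), V := s(q(4,s(a))).
Delete trivial equation a = a.
Decompose s/1: h(h(d,h(U,d)),d) = h(h(d,U),d).
Decompose h/2: h(d,h(U,d)) = h(d,U),  d = d.
Decompose h/2: d = d,  h(U,d) = U.
Delete trivial equation d = d.
Occurs check fails: U occurs in h(U,d); the equation U = h(U,d) has no finite solution.

FAIL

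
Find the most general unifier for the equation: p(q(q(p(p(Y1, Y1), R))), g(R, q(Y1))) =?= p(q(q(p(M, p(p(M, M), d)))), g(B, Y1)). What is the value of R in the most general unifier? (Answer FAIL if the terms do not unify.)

FAIL

Decompose p/2: q(q(p(p(Y1, Y1), R))) =?= q(q(p(M, p(p(M, M), d)))),  g(R, q(Y1)) =?= g(B, Y1).
Decompose q/1: q(p(p(Y1, Y1), R)) =?= q(p(M, p(p(M, M), d))).
Decompose q/1: p(p(Y1, Y1), R) =?= p(M, p(p(M, M), d)).
Decompose p/2: p(Y1, Y1) =?= M,  R =?= p(p(M, M), d).
Bind M := p(Y1, Y1); substituting into the one remaining equation that mentions M gives: R =?= p(p(p(Y1, Y1), p(Y1, Y1)), d).
Bind R := p(p(p(Y1, Y1), p(Y1, Y1)), d); substituting into the remaining equation gives: g(p(p(p(Y1, Y1), p(Y1, Y1)), d), q(Y1)) =?= g(B, Y1).
Decompose g/2: p(p(p(Y1, Y1), p(Y1, Y1)), d) =?= B,  q(Y1) =?= Y1.
Bind B := p(p(p(Y1, Y1), p(Y1, Y1)), d); no other remaining equation mentions B.
Occurs check fails: Y1 occurs in q(Y1); the equation Y1 =?= q(Y1) has no finite solution.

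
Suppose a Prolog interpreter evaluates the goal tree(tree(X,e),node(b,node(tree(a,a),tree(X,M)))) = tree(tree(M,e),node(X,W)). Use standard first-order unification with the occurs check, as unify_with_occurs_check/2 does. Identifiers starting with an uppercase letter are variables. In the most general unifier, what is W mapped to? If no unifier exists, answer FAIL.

Decompose tree/2: tree(X,e) = tree(M,e),  node(b,node(tree(a,a),tree(X,M))) = node(X,W).
Decompose tree/2: X = M,  e = e.
Bind X := M; substituting into the one remaining equation that mentions X gives: node(b,node(tree(a,a),tree(M,M))) = node(M,W).
Delete trivial equation e = e.
Decompose node/2: b = M,  node(tree(a,a),tree(M,M)) = W.
Bind M := b; substituting into the remaining equation gives: node(tree(a,a),tree(b,b)) = W. Substituting into the earlier binding gives X := b.
Bind W := node(tree(a,a),tree(b,b)).
MGU = { X = b, M = b, W = node(tree(a,a),tree(b,b)) }, so W = node(tree(a,a),tree(b,b)).

node(tree(a,a),tree(b,b))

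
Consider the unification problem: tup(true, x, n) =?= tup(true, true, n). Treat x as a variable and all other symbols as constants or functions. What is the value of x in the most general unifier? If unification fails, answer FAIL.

true

Decompose tup/3: true =?= true,  x =?= true,  n =?= n.
Delete trivial equation true =?= true.
Bind x := true; no other remaining equation mentions x.
Delete trivial equation n =?= n.
MGU = { x -> true }, so x -> true.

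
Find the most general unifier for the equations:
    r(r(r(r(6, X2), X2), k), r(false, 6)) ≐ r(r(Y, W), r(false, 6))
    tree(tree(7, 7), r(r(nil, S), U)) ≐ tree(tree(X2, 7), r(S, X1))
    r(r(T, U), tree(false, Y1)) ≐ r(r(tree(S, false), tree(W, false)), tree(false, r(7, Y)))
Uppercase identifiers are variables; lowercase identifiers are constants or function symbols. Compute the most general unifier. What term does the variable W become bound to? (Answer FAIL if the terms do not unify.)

Decompose r/2: r(r(r(6, X2), X2), k) ≐ r(Y, W),  r(false, 6) ≐ r(false, 6).
Decompose r/2: r(r(6, X2), X2) ≐ Y,  k ≐ W.
Bind Y := r(r(6, X2), X2); substituting into the one remaining equation that mentions Y gives: r(r(T, U), tree(false, Y1)) ≐ r(r(tree(S, false), tree(W, false)), tree(false, r(7, r(r(6, X2), X2)))).
Bind W := k; substituting into the one remaining equation that mentions W gives: r(r(T, U), tree(false, Y1)) ≐ r(r(tree(S, false), tree(k, false)), tree(false, r(7, r(r(6, X2), X2)))).
Delete trivial equation r(false, 6) ≐ r(false, 6).
Decompose tree/2: tree(7, 7) ≐ tree(X2, 7),  r(r(nil, S), U) ≐ r(S, X1).
Decompose tree/2: 7 ≐ X2,  7 ≐ 7.
Bind X2 := 7; substituting into the one remaining equation that mentions X2 gives: r(r(T, U), tree(false, Y1)) ≐ r(r(tree(S, false), tree(k, false)), tree(false, r(7, r(r(6, 7), 7)))). Substituting into the earlier binding gives Y := r(r(6, 7), 7).
Delete trivial equation 7 ≐ 7.
Decompose r/2: r(nil, S) ≐ S,  U ≐ X1.
Occurs check fails: S occurs in r(nil, S); the equation S ≐ r(nil, S) has no finite solution.

FAIL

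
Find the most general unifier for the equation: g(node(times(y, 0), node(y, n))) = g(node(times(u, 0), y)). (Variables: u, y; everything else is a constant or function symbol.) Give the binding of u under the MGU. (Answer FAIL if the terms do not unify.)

Decompose g/1: node(times(y, 0), node(y, n)) = node(times(u, 0), y).
Decompose node/2: times(y, 0) = times(u, 0),  node(y, n) = y.
Decompose times/2: y = u,  0 = 0.
Bind y := u; substituting into the one remaining equation that mentions y gives: node(u, n) = u.
Delete trivial equation 0 = 0.
Occurs check fails: u occurs in node(u, n); the equation u = node(u, n) has no finite solution.

FAIL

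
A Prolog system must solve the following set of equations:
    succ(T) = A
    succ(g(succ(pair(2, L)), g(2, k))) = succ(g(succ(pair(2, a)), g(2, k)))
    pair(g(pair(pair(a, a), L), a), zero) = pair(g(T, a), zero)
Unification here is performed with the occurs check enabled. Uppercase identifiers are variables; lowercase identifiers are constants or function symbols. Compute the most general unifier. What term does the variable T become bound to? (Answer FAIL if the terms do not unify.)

pair(pair(a, a), a)

Bind A := succ(T); no other remaining equation mentions A.
Decompose succ/1: g(succ(pair(2, L)), g(2, k)) = g(succ(pair(2, a)), g(2, k)).
Decompose g/2: succ(pair(2, L)) = succ(pair(2, a)),  g(2, k) = g(2, k).
Decompose succ/1: pair(2, L) = pair(2, a).
Decompose pair/2: 2 = 2,  L = a.
Delete trivial equation 2 = 2.
Bind L := a; substituting into the one remaining equation that mentions L gives: pair(g(pair(pair(a, a), a), a), zero) = pair(g(T, a), zero).
Delete trivial equation g(2, k) = g(2, k).
Decompose pair/2: g(pair(pair(a, a), a), a) = g(T, a),  zero = zero.
Decompose g/2: pair(pair(a, a), a) = T,  a = a.
Bind T := pair(pair(a, a), a); no other remaining equation mentions T. Substituting into the earlier binding gives A := succ(pair(pair(a, a), a)).
Delete trivial equation a = a.
Delete trivial equation zero = zero.
MGU = { A = succ(pair(pair(a, a), a)), L = a, T = pair(pair(a, a), a) }, so T = pair(pair(a, a), a).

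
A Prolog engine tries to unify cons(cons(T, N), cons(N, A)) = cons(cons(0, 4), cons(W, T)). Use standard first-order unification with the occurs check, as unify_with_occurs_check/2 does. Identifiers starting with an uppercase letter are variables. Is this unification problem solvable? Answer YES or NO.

Decompose cons/2: cons(T, N) = cons(0, 4),  cons(N, A) = cons(W, T).
Decompose cons/2: T = 0,  N = 4.
Bind T := 0; substituting into the one remaining equation that mentions T gives: cons(N, A) = cons(W, 0).
Bind N := 4; substituting into the remaining equation gives: cons(4, A) = cons(W, 0).
Decompose cons/2: 4 = W,  A = 0.
Bind W := 4; no other remaining equation mentions W.
Bind A := 0.
No equations remain and no clash or occurs-check failure arose, so a unifier exists.

YES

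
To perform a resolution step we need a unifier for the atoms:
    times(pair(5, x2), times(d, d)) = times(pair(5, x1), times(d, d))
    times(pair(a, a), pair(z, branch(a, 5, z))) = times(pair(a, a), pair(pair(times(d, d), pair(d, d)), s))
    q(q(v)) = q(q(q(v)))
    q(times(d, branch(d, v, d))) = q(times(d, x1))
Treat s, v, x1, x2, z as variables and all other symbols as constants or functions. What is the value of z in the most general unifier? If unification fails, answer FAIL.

Decompose times/2: pair(5, x2) = pair(5, x1),  times(d, d) = times(d, d).
Decompose pair/2: 5 = 5,  x2 = x1.
Delete trivial equation 5 = 5.
Bind x2 := x1; no other remaining equation mentions x2.
Delete trivial equation times(d, d) = times(d, d).
Decompose times/2: pair(a, a) = pair(a, a),  pair(z, branch(a, 5, z)) = pair(pair(times(d, d), pair(d, d)), s).
Delete trivial equation pair(a, a) = pair(a, a).
Decompose pair/2: z = pair(times(d, d), pair(d, d)),  branch(a, 5, z) = s.
Bind z := pair(times(d, d), pair(d, d)); substituting into the one remaining equation that mentions z gives: branch(a, 5, pair(times(d, d), pair(d, d))) = s.
Bind s := branch(a, 5, pair(times(d, d), pair(d, d))); no other remaining equation mentions s.
Decompose q/1: q(v) = q(q(v)).
Decompose q/1: v = q(v).
Occurs check fails: v occurs in q(v); the equation v = q(v) has no finite solution.

FAIL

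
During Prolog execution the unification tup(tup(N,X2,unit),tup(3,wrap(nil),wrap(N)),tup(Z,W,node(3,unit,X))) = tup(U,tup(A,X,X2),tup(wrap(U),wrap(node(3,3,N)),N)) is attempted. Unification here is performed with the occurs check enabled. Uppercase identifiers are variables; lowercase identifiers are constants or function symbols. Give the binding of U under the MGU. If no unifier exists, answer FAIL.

Decompose tup/3: tup(N,X2,unit) = U,  tup(3,wrap(nil),wrap(N)) = tup(A,X,X2),  tup(Z,W,node(3,unit,X)) = tup(wrap(U),wrap(node(3,3,N)),N).
Bind U := tup(N,X2,unit); substituting into the one remaining equation that mentions U gives: tup(Z,W,node(3,unit,X)) = tup(wrap(tup(N,X2,unit)),wrap(node(3,3,N)),N).
Decompose tup/3: 3 = A,  wrap(nil) = X,  wrap(N) = X2.
Bind A := 3; no other remaining equation mentions A.
Bind X := wrap(nil); substituting into the one remaining equation that mentions X gives: tup(Z,W,node(3,unit,wrap(nil))) = tup(wrap(tup(N,X2,unit)),wrap(node(3,3,N)),N).
Bind X2 := wrap(N); substituting into the remaining equation gives: tup(Z,W,node(3,unit,wrap(nil))) = tup(wrap(tup(N,wrap(N),unit)),wrap(node(3,3,N)),N). Substituting into the earlier binding gives U := tup(N,wrap(N),unit).
Decompose tup/3: Z = wrap(tup(N,wrap(N),unit)),  W = wrap(node(3,3,N)),  node(3,unit,wrap(nil)) = N.
Bind Z := wrap(tup(N,wrap(N),unit)); no other remaining equation mentions Z.
Bind W := wrap(node(3,3,N)); no other remaining equation mentions W.
Bind N := node(3,unit,wrap(nil)). Substituting into the earlier bindings gives U := tup(node(3,unit,wrap(nil)),wrap(node(3,unit,wrap(nil))),unit), X2 := wrap(node(3,unit,wrap(nil))), Z := wrap(tup(node(3,unit,wrap(nil)),wrap(node(3,unit,wrap(nil))),unit)), W := wrap(node(3,3,node(3,unit,wrap(nil)))).
MGU = { U -> tup(node(3,unit,wrap(nil)),wrap(node(3,unit,wrap(nil))),unit), A -> 3, X -> wrap(nil), X2 -> wrap(node(3,unit,wrap(nil))), Z -> wrap(tup(node(3,unit,wrap(nil)),wrap(node(3,unit,wrap(nil))),unit)), W -> wrap(node(3,3,node(3,unit,wrap(nil)))), N -> node(3,unit,wrap(nil)) }, so U -> tup(node(3,unit,wrap(nil)),wrap(node(3,unit,wrap(nil))),unit).

tup(node(3,unit,wrap(nil)),wrap(node(3,unit,wrap(nil))),unit)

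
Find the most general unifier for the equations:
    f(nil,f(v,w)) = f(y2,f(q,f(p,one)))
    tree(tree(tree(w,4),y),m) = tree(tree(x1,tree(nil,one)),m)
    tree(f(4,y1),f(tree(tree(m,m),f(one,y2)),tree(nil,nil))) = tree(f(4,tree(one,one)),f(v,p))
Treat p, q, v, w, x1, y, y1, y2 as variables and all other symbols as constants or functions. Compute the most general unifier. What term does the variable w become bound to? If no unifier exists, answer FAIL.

f(tree(nil,nil),one)

Decompose f/2: nil = y2,  f(v,w) = f(q,f(p,one)).
Bind y2 := nil; substituting into the one remaining equation that mentions y2 gives: tree(f(4,y1),f(tree(tree(m,m),f(one,nil)),tree(nil,nil))) = tree(f(4,tree(one,one)),f(v,p)).
Decompose f/2: v = q,  w = f(p,one).
Bind v := q; substituting into the one remaining equation that mentions v gives: tree(f(4,y1),f(tree(tree(m,m),f(one,nil)),tree(nil,nil))) = tree(f(4,tree(one,one)),f(q,p)).
Bind w := f(p,one); substituting into the one remaining equation that mentions w gives: tree(tree(tree(f(p,one),4),y),m) = tree(tree(x1,tree(nil,one)),m).
Decompose tree/2: tree(tree(f(p,one),4),y) = tree(x1,tree(nil,one)),  m = m.
Decompose tree/2: tree(f(p,one),4) = x1,  y = tree(nil,one).
Bind x1 := tree(f(p,one),4); no other remaining equation mentions x1.
Bind y := tree(nil,one); no other remaining equation mentions y.
Delete trivial equation m = m.
Decompose tree/2: f(4,y1) = f(4,tree(one,one)),  f(tree(tree(m,m),f(one,nil)),tree(nil,nil)) = f(q,p).
Decompose f/2: 4 = 4,  y1 = tree(one,one).
Delete trivial equation 4 = 4.
Bind y1 := tree(one,one); no other remaining equation mentions y1.
Decompose f/2: tree(tree(m,m),f(one,nil)) = q,  tree(nil,nil) = p.
Bind q := tree(tree(m,m),f(one,nil)); no other remaining equation mentions q. Substituting into the earlier binding gives v := tree(tree(m,m),f(one,nil)).
Bind p := tree(nil,nil). Substituting into the earlier bindings gives w := f(tree(nil,nil),one), x1 := tree(f(tree(nil,nil),one),4).
MGU = { y2 -> nil, v -> tree(tree(m,m),f(one,nil)), w -> f(tree(nil,nil),one), x1 -> tree(f(tree(nil,nil),one),4), y -> tree(nil,one), y1 -> tree(one,one), q -> tree(tree(m,m),f(one,nil)), p -> tree(nil,nil) }, so w -> f(tree(nil,nil),one).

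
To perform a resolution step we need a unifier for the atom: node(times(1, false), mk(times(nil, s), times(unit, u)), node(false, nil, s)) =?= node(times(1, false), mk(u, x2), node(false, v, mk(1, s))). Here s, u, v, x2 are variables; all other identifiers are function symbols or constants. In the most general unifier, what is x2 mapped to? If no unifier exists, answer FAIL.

Decompose node/3: times(1, false) =?= times(1, false),  mk(times(nil, s), times(unit, u)) =?= mk(u, x2),  node(false, nil, s) =?= node(false, v, mk(1, s)).
Delete trivial equation times(1, false) =?= times(1, false).
Decompose mk/2: times(nil, s) =?= u,  times(unit, u) =?= x2.
Bind u := times(nil, s); substituting into the one remaining equation that mentions u gives: times(unit, times(nil, s)) =?= x2.
Bind x2 := times(unit, times(nil, s)); no other remaining equation mentions x2.
Decompose node/3: false =?= false,  nil =?= v,  s =?= mk(1, s).
Delete trivial equation false =?= false.
Bind v := nil; no other remaining equation mentions v.
Occurs check fails: s occurs in mk(1, s); the equation s =?= mk(1, s) has no finite solution.

FAIL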